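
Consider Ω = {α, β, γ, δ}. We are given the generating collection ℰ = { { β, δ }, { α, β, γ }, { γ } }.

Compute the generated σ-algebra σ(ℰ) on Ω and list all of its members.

Begin from { {  }, { γ }, { β, δ }, { α, β, γ }, Ω } (that is, ℰ plus ∅ and Ω).
Pass 1 (4 new):
  { δ }  = Ω∖{ α, β, γ }
  { α, γ }  = Ω∖{ β, δ }
  { α, β, δ }  = Ω∖{ γ }
  { β, γ, δ }  = { γ } ∪ { β, δ }
  |family| = 9
Pass 2: +3 →
  { α }  = Ω∖{ β, γ, δ }
  { γ, δ }  = { γ } ∪ { δ }
  { α, γ, δ }  = { α, γ } ∪ { δ }
  |family| = 12
Pass 3 adds 3:
  { β }  = Ω∖{ α, γ, δ }
  { α, β }  = Ω∖{ γ, δ }
  { α, δ }  = { δ } ∪ { α }
  |family| = 15
Pass 4: 1 new —
  { β, γ }  = Ω∖{ α, δ }
  |family| = 16
Pass 5: closed — nothing new.

Therefore σ(ℰ) = { {  }, { α }, { β }, { γ }, { δ }, { α, β }, { α, γ }, { α, δ }, { β, γ }, { β, δ }, { γ, δ }, { α, β, γ }, { α, β, δ }, { α, γ, δ }, { β, γ, δ }, Ω } (|σ(ℰ)| = 16).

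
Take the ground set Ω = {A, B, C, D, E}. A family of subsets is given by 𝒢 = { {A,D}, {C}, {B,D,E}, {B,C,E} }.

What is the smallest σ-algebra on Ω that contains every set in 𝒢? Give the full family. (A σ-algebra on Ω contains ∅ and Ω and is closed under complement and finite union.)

|σ(𝒢)| = 16.  σ(𝒢) = { {}, {A}, {C}, {D}, {A,C}, {A,D}, {B,E}, {C,D}, {A,B,E}, {A,C,D}, {B,C,E}, {B,D,E}, {A,B,C,E}, {A,B,D,E}, {B,C,D,E}, Ω }

Check:
Start: 𝒢 ∪ {∅, Ω} = { {}, {C}, {A,D}, {B,C,E}, {B,D,E}, Ω }.
Pass 1: +4 →
  {A,C}  = complement {B,D,E}
  {A,C,D}  = {C} ∪ {A,D}
  {A,B,D,E}  = complement {C}
  {B,C,D,E}  = {C} ∪ {B,D,E}
  — 10 sets.
Pass 2 (3 new):
  {A}  = complement {B,C,D,E}
  {B,E}  = complement {A,C,D}
  {A,B,C,E}  = {B,C,E} ∪ {A,C}
  — 13 sets.
Pass 3: +2 →
  {D}  = complement {A,B,C,E}
  {A,B,E}  = {B,E} ∪ {A}
  — 15 sets.
Pass 4. New:
  {C,D}  = complement {A,B,E}
  — 16 sets.
After Pass 5 the family is unchanged; done.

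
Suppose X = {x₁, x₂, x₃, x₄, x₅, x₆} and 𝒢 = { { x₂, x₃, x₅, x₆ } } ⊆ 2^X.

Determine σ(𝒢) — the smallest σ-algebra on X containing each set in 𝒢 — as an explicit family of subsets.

σ(𝒢) (4 sets): { {  }, { x₁, x₄ }, { x₂, x₃, x₅, x₆ }, X }

Check:
Start: 𝒢 ∪ {∅, X} = { {  }, { x₂, x₃, x₅, x₆ }, X }.
Step 1: +1 →
  { x₁, x₄ }  = X∖{ x₂, x₃, x₅, x₆ }
  [4 total]
Step 2: already closed under ᶜ and ∪.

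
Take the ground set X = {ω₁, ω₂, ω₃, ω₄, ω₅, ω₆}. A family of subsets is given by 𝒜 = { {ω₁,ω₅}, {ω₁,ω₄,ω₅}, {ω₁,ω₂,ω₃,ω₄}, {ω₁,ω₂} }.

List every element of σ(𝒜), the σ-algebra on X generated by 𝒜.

Take S₀ = 𝒜 ∪ {∅, X} = { ∅, {ω₁,ω₂}, {ω₁,ω₅}, {ω₁,ω₄,ω₅}, {ω₁,ω₂,ω₃,ω₄}, X }.
Pass 1 adds 7:
  {ω₅,ω₆}  = {ω₁,ω₂,ω₃,ω₄}ᶜ
  {ω₁,ω₂,ω₅}  = {ω₁,ω₂} ∪ {ω₁,ω₅}
  {ω₂,ω₃,ω₆}  = {ω₁,ω₄,ω₅}ᶜ
  {ω₁,ω₂,ω₄,ω₅}  = {ω₁,ω₄,ω₅} ∪ {ω₁,ω₂}
  {ω₂,ω₃,ω₄,ω₆}  = {ω₁,ω₅}ᶜ
  {ω₃,ω₄,ω₅,ω₆}  = {ω₁,ω₂}ᶜ
  {ω₁,ω₂,ω₃,ω₄,ω₅}  = {ω₁,ω₄,ω₅} ∪ {ω₁,ω₂,ω₃,ω₄}
  (now 13)
Pass 2: +13 →
  {ω₆}  = {ω₁,ω₂,ω₃,ω₄,ω₅}ᶜ
  {ω₃,ω₆}  = {ω₁,ω₂,ω₄,ω₅}ᶜ
  {ω₁,ω₅,ω₆}  = {ω₅,ω₆} ∪ {ω₁,ω₅}
  {ω₃,ω₄,ω₆}  = {ω₁,ω₂,ω₅}ᶜ
  {ω₁,ω₂,ω₃,ω₆}  = {ω₁,ω₂} ∪ {ω₂,ω₃,ω₆}
  {ω₁,ω₂,ω₅,ω₆}  = {ω₅,ω₆} ∪ {ω₁,ω₂}
  {ω₁,ω₄,ω₅,ω₆}  = {ω₁,ω₄,ω₅} ∪ {ω₅,ω₆}
  {ω₂,ω₃,ω₅,ω₆}  = {ω₅,ω₆} ∪ {ω₂,ω₃,ω₆}
  {ω₁,ω₂,ω₃,ω₄,ω₆}  = {ω₁,ω₂} ∪ {ω₂,ω₃,ω₄,ω₆}
  {ω₁,ω₂,ω₃,ω₅,ω₆}  = {ω₂,ω₃,ω₆} ∪ {ω₁,ω₂,ω₅}
  {ω₁,ω₂,ω₄,ω₅,ω₆}  = {ω₅,ω₆} ∪ {ω₁,ω₂,ω₄,ω₅}
  {ω₁,ω₃,ω₄,ω₅,ω₆}  = {ω₁,ω₄,ω₅} ∪ {ω₃,ω₄,ω₅,ω₆}
  {ω₂,ω₃,ω₄,ω₅,ω₆}  = {ω₅,ω₆} ∪ {ω₂,ω₃,ω₄,ω₆}
  (now 26)
Pass 3: 13 new —
  {ω₁}  = {ω₂,ω₃,ω₄,ω₅,ω₆}ᶜ
  {ω₂}  = {ω₁,ω₃,ω₄,ω₅,ω₆}ᶜ
  {ω₃}  = {ω₁,ω₂,ω₄,ω₅,ω₆}ᶜ
  {ω₄}  = {ω₁,ω₂,ω₃,ω₅,ω₆}ᶜ
  {ω₅}  = {ω₁,ω₂,ω₃,ω₄,ω₆}ᶜ
  {ω₁,ω₄}  = {ω₂,ω₃,ω₅,ω₆}ᶜ
  {ω₂,ω₃}  = {ω₁,ω₄,ω₅,ω₆}ᶜ
  {ω₃,ω₄}  = {ω₁,ω₂,ω₅,ω₆}ᶜ
  {ω₄,ω₅}  = {ω₁,ω₂,ω₃,ω₆}ᶜ
  {ω₁,ω₂,ω₆}  = {ω₁,ω₂} ∪ {ω₆}
  {ω₂,ω₃,ω₄}  = {ω₁,ω₅,ω₆}ᶜ
  {ω₃,ω₅,ω₆}  = {ω₅,ω₆} ∪ {ω₃,ω₆}
  {ω₁,ω₃,ω₅,ω₆}  = {ω₁,ω₅,ω₆} ∪ {ω₃,ω₆}
  (now 39)
Pass 4 (23 new):
  {ω₁,ω₃}  = {ω₃} ∪ {ω₁}
  {ω₁,ω₆}  = {ω₁} ∪ {ω₆}
  {ω₂,ω₄}  = {ω₁,ω₃,ω₅,ω₆}ᶜ
  {ω₂,ω₅}  = {ω₂} ∪ {ω₅}
  {ω₂,ω₆}  = {ω₂} ∪ {ω₆}
  {ω₃,ω₅}  = {ω₃} ∪ {ω₅}
  {ω₄,ω₆}  = {ω₄} ∪ {ω₆}
  {ω₁,ω₂,ω₃}  = {ω₁,ω₂} ∪ {ω₃}
  {ω₁,ω₂,ω₄}  = {ω₃,ω₅,ω₆}ᶜ
  {ω₁,ω₃,ω₄}  = {ω₃,ω₄} ∪ {ω₁}
  {ω₁,ω₃,ω₅}  = {ω₃} ∪ {ω₁,ω₅}
  {ω₁,ω₃,ω₆}  = {ω₃,ω₆} ∪ {ω₁}
  {ω₁,ω₄,ω₆}  = {ω₁,ω₄} ∪ {ω₆}
  {ω₂,ω₃,ω₅}  = {ω₂,ω₃} ∪ {ω₅}
  {ω₂,ω₄,ω₅}  = {ω₂} ∪ {ω₄,ω₅}
  {ω₂,ω₅,ω₆}  = {ω₂} ∪ {ω₅,ω₆}
  {ω₃,ω₄,ω₅}  = {ω₁,ω₂,ω₆}ᶜ
  {ω₄,ω₅,ω₆}  = {ω₄,ω₅} ∪ {ω₅,ω₆}
  {ω₁,ω₂,ω₃,ω₅}  = {ω₃} ∪ {ω₁,ω₂,ω₅}
  {ω₁,ω₂,ω₄,ω₆}  = {ω₄} ∪ {ω₁,ω₂,ω₆}
  {ω₁,ω₃,ω₄,ω₅}  = {ω₃,ω₄} ∪ {ω₁,ω₅}
  {ω₁,ω₃,ω₄,ω₆}  = {ω₃,ω₆} ∪ {ω₁,ω₄}
  {ω₂,ω₃,ω₄,ω₅}  = {ω₄,ω₅} ∪ {ω₂,ω₃}
  (now 62)
Pass 5. New:
  {ω₂,ω₄,ω₆}  = {ω₁,ω₃,ω₅}ᶜ
  {ω₂,ω₄,ω₅,ω₆}  = {ω₁,ω₃}ᶜ
  (now 64)
Pass 6: no new sets; the family is a σ-algebra.

σ(𝒜) = { ∅, {ω₁}, {ω₂}, {ω₃}, {ω₄}, {ω₅}, {ω₆}, {ω₁,ω₂}, {ω₁,ω₃}, {ω₁,ω₄}, {ω₁,ω₅}, {ω₁,ω₆}, {ω₂,ω₃}, {ω₂,ω₄}, {ω₂,ω₅}, {ω₂,ω₆}, {ω₃,ω₄}, {ω₃,ω₅}, {ω₃,ω₆}, {ω₄,ω₅}, {ω₄,ω₆}, {ω₅,ω₆}, {ω₁,ω₂,ω₃}, {ω₁,ω₂,ω₄}, {ω₁,ω₂,ω₅}, {ω₁,ω₂,ω₆}, {ω₁,ω₃,ω₄}, {ω₁,ω₃,ω₅}, {ω₁,ω₃,ω₆}, {ω₁,ω₄,ω₅}, {ω₁,ω₄,ω₆}, {ω₁,ω₅,ω₆}, {ω₂,ω₃,ω₄}, {ω₂,ω₃,ω₅}, {ω₂,ω₃,ω₆}, {ω₂,ω₄,ω₅}, {ω₂,ω₄,ω₆}, {ω₂,ω₅,ω₆}, {ω₃,ω₄,ω₅}, {ω₃,ω₄,ω₆}, {ω₃,ω₅,ω₆}, {ω₄,ω₅,ω₆}, {ω₁,ω₂,ω₃,ω₄}, {ω₁,ω₂,ω₃,ω₅}, {ω₁,ω₂,ω₃,ω₆}, {ω₁,ω₂,ω₄,ω₅}, {ω₁,ω₂,ω₄,ω₆}, {ω₁,ω₂,ω₅,ω₆}, {ω₁,ω₃,ω₄,ω₅}, {ω₁,ω₃,ω₄,ω₆}, {ω₁,ω₃,ω₅,ω₆}, {ω₁,ω₄,ω₅,ω₆}, {ω₂,ω₃,ω₄,ω₅}, {ω₂,ω₃,ω₄,ω₆}, {ω₂,ω₃,ω₅,ω₆}, {ω₂,ω₄,ω₅,ω₆}, {ω₃,ω₄,ω₅,ω₆}, {ω₁,ω₂,ω₃,ω₄,ω₅}, {ω₁,ω₂,ω₃,ω₄,ω₆}, {ω₁,ω₂,ω₃,ω₅,ω₆}, {ω₁,ω₂,ω₄,ω₅,ω₆}, {ω₁,ω₃,ω₄,ω₅,ω₆}, {ω₂,ω₃,ω₄,ω₅,ω₆}, X }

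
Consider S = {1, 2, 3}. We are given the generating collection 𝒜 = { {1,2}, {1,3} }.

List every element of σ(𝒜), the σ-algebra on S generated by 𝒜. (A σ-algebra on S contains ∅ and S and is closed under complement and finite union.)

Initial family (4 sets): { {}, {1,2}, {1,3}, S }.
Pass 1. New:
  {2}  = complement {1,3}
  {3}  = complement {1,2}
Pass 2: 1 new —
  {2,3}  = {3} ∪ {2}
Pass 3. New:
  {1}  = complement {2,3}
Pass 4 adds nothing — fixpoint reached.

σ(𝒜) = { {}, {1}, {2}, {3}, {1,2}, {1,3}, {2,3}, S }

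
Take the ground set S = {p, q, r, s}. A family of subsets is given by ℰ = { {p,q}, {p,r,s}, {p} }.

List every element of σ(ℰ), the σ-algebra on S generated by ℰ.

Initial family (5 sets): { {}, {p}, {p,q}, {p,r,s}, S }.
Round 1: 3 new —
  {q}  = {p,r,s}ᶜ
  {r,s}  = {p,q}ᶜ
  {q,r,s}  = {p}ᶜ
  — 8 sets.
Round 2 adds nothing — fixpoint reached.

σ(ℰ) = { {}, {p}, {q}, {p,q}, {r,s}, {p,r,s}, {q,r,s}, S }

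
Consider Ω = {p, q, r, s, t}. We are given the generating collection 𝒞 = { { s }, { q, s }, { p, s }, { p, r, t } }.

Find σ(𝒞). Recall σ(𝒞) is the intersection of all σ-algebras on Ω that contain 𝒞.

Answer: σ(𝒞) = { {  }, { p }, { q }, { s }, { p, q }, { p, s }, { q, s }, { r, t }, { p, q, s }, { p, r, t }, { q, r, t }, { r, s, t }, { p, q, r, t }, { p, r, s, t }, { q, r, s, t }, Ω }

Working:
Seed the family with 𝒞 together with ∅ and Ω: { {  }, { s }, { p, s }, { q, s }, { p, r, t }, Ω }.
Round 1 (4 new):
  { p, q, s }  = { p, s } ∪ { q, s }
  { q, r, t }  = Ω∖{ p, s }
  { p, q, r, t }  = Ω∖{ s }
  { p, r, s, t }  = { p, s } ∪ { p, r, t }
Round 2: 3 new —
  { q }  = Ω∖{ p, r, s, t }
  { r, t }  = Ω∖{ p, q, s }
  { q, r, s, t }  = { q, r, t } ∪ { s }
Round 3 (2 new):
  { p }  = Ω∖{ q, r, s, t }
  { r, s, t }  = { s } ∪ { r, t }
Round 4 adds 1:
  { p, q }  = Ω∖{ r, s, t }
Round 5: no new sets; the family is a σ-algebra.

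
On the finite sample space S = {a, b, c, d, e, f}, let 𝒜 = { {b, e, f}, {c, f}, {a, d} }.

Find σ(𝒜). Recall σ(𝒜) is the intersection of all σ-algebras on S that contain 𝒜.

Take S₀ = 𝒜 ∪ {∅, S} = { ∅, {a, d}, {c, f}, {b, e, f}, S }.
Round 1 adds 5:
  {a, c, d}  = ᶜ of {b, e, f}
  {a, b, d, e}  = ᶜ of {c, f}
  {a, c, d, f}  = {a, d} ∪ {c, f}
  {b, c, e, f}  = ᶜ of {a, d}
  {a, b, d, e, f}  = {a, d} ∪ {b, e, f}
Round 2: 3 new —
  {c}  = ᶜ of {a, b, d, e, f}
  {b, e}  = ᶜ of {a, c, d, f}
  {a, b, c, d, e}  = {a, b, d, e} ∪ {a, c, d}
Round 3. New:
  {f}  = ᶜ of {a, b, c, d, e}
  {b, c, e}  = {c} ∪ {b, e}
Round 4: +1 →
  {a, d, f}  = ᶜ of {b, c, e}
Round 5 adds nothing — fixpoint reached.

Hence σ(𝒜) has 16 members: { ∅, {c}, {f}, {a, d}, {b, e}, {c, f}, {a, c, d}, {a, d, f}, {b, c, e}, {b, e, f}, {a, b, d, e}, {a, c, d, f}, {b, c, e, f}, {a, b, c, d, e}, {a, b, d, e, f}, S }.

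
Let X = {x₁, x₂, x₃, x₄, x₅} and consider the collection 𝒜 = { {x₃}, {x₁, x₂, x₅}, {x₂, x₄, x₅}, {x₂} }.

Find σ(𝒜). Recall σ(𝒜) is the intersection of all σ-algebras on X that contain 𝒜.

Begin from { {}, {x₂}, {x₃}, {x₁, x₂, x₅}, {x₂, x₄, x₅}, X } (that is, 𝒜 plus ∅ and X).
Round 1 adds 7:
  {x₁, x₃}  = ᶜ of {x₂, x₄, x₅}
  {x₂, x₃}  = {x₃} ∪ {x₂}
  {x₃, x₄}  = ᶜ of {x₁, x₂, x₅}
  {x₁, x₂, x₃, x₅}  = {x₃} ∪ {x₁, x₂, x₅}
  {x₁, x₂, x₄, x₅}  = ᶜ of {x₃}
  {x₁, x₃, x₄, x₅}  = ᶜ of {x₂}
  {x₂, x₃, x₄, x₅}  = {x₃} ∪ {x₂, x₄, x₅}
  |family| = 13
Round 2 adds 6:
  {x₁}  = ᶜ of {x₂, x₃, x₄, x₅}
  {x₄}  = ᶜ of {x₁, x₂, x₃, x₅}
  {x₁, x₂, x₃}  = {x₂} ∪ {x₁, x₃}
  {x₁, x₃, x₄}  = {x₃, x₄} ∪ {x₁, x₃}
  {x₁, x₄, x₅}  = ᶜ of {x₂, x₃}
  {x₂, x₃, x₄}  = {x₃, x₄} ∪ {x₂}
  |family| = 19
Round 3: +7 →
  {x₁, x₂}  = {x₂} ∪ {x₁}
  {x₁, x₄}  = {x₄} ∪ {x₁}
  {x₁, x₅}  = ᶜ of {x₂, x₃, x₄}
  {x₂, x₄}  = {x₂} ∪ {x₄}
  {x₂, x₅}  = ᶜ of {x₁, x₃, x₄}
  {x₄, x₅}  = ᶜ of {x₁, x₂, x₃}
  {x₁, x₂, x₃, x₄}  = {x₃, x₄} ∪ {x₁, x₂, x₃}
  |family| = 26
Round 4 (5 new):
  {x₅}  = ᶜ of {x₁, x₂, x₃, x₄}
  {x₁, x₂, x₄}  = {x₁, x₂} ∪ {x₁, x₄}
  {x₁, x₃, x₅}  = ᶜ of {x₂, x₄}
  {x₂, x₃, x₅}  = ᶜ of {x₁, x₄}
  {x₃, x₄, x₅}  = ᶜ of {x₁, x₂}
  |family| = 31
Round 5 adds 1:
  {x₃, x₅}  = ᶜ of {x₁, x₂, x₄}
  |family| = 32
Round 6: already closed under ᶜ and ∪.

Hence σ(𝒜) has 32 members: { {}, {x₁}, {x₂}, {x₃}, {x₄}, {x₅}, {x₁, x₂}, {x₁, x₃}, {x₁, x₄}, {x₁, x₅}, {x₂, x₃}, {x₂, x₄}, {x₂, x₅}, {x₃, x₄}, {x₃, x₅}, {x₄, x₅}, {x₁, x₂, x₃}, {x₁, x₂, x₄}, {x₁, x₂, x₅}, {x₁, x₃, x₄}, {x₁, x₃, x₅}, {x₁, x₄, x₅}, {x₂, x₃, x₄}, {x₂, x₃, x₅}, {x₂, x₄, x₅}, {x₃, x₄, x₅}, {x₁, x₂, x₃, x₄}, {x₁, x₂, x₃, x₅}, {x₁, x₂, x₄, x₅}, {x₁, x₃, x₄, x₅}, {x₂, x₃, x₄, x₅}, X }.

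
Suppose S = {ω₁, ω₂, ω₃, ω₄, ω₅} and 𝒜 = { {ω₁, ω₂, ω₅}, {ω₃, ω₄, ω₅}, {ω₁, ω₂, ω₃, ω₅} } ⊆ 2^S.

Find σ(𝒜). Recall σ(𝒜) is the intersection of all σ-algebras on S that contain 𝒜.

σ(𝒜) = { {}, {ω₃}, {ω₄}, {ω₅}, {ω₁, ω₂}, {ω₃, ω₄}, {ω₃, ω₅}, {ω₄, ω₅}, {ω₁, ω₂, ω₃}, {ω₁, ω₂, ω₄}, {ω₁, ω₂, ω₅}, {ω₃, ω₄, ω₅}, {ω₁, ω₂, ω₃, ω₄}, {ω₁, ω₂, ω₃, ω₅}, {ω₁, ω₂, ω₄, ω₅}, S }

Trace:
Initial family (5 sets): { {}, {ω₁, ω₂, ω₅}, {ω₃, ω₄, ω₅}, {ω₁, ω₂, ω₃, ω₅}, S }.
Step 1 adds 3:
  {ω₄}  = {ω₁, ω₂, ω₃, ω₅}ᶜ
  {ω₁, ω₂}  = {ω₃, ω₄, ω₅}ᶜ
  {ω₃, ω₄}  = {ω₁, ω₂, ω₅}ᶜ
  [8 total]
Step 2: 3 new —
  {ω₁, ω₂, ω₄}  = {ω₄} ∪ {ω₁, ω₂}
  {ω₁, ω₂, ω₃, ω₄}  = {ω₃, ω₄} ∪ {ω₁, ω₂}
  {ω₁, ω₂, ω₄, ω₅}  = {ω₄} ∪ {ω₁, ω₂, ω₅}
  [11 total]
Step 3. New:
  {ω₃}  = {ω₁, ω₂, ω₄, ω₅}ᶜ
  {ω₅}  = {ω₁, ω₂, ω₃, ω₄}ᶜ
  {ω₃, ω₅}  = {ω₁, ω₂, ω₄}ᶜ
  [14 total]
Step 4 (2 new):
  {ω₄, ω₅}  = {ω₄} ∪ {ω₅}
  {ω₁, ω₂, ω₃}  = {ω₃} ∪ {ω₁, ω₂}
  [16 total]
Step 5: already closed under ᶜ and ∪.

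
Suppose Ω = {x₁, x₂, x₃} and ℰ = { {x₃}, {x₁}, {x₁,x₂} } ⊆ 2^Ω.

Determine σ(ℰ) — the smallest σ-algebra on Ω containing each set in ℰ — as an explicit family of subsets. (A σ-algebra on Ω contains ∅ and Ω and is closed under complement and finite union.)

Take S₀ = ℰ ∪ {∅, Ω} = { {}, {x₁}, {x₃}, {x₁,x₂}, Ω }.
Step 1: 2 new —
  {x₁,x₃}  = {x₃} ∪ {x₁}
  {x₂,x₃}  = Ω∖{x₁}
  |family| = 7
Step 2 (1 new):
  {x₂}  = Ω∖{x₁,x₃}
  |family| = 8
After Step 3 the family is unchanged; done.

Therefore σ(ℰ) = { {}, {x₁}, {x₂}, {x₃}, {x₁,x₂}, {x₁,x₃}, {x₂,x₃}, Ω } (|σ(ℰ)| = 8).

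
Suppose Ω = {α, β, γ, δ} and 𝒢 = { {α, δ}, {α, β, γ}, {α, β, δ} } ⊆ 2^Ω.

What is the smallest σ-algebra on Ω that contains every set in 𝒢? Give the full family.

|σ(𝒢)| = 16.  σ(𝒢) = { {}, {α}, {β}, {γ}, {δ}, {α, β}, {α, γ}, {α, δ}, {β, γ}, {β, δ}, {γ, δ}, {α, β, γ}, {α, β, δ}, {α, γ, δ}, {β, γ, δ}, Ω }

Working:
Seed the family with 𝒢 together with ∅ and Ω: { {}, {α, δ}, {α, β, γ}, {α, β, δ}, Ω }.
Pass 1: 3 new —
  {γ}  = Ω∖{α, β, δ}
  {δ}  = Ω∖{α, β, γ}
  {β, γ}  = Ω∖{α, δ}
Pass 2 (3 new):
  {γ, δ}  = {δ} ∪ {γ}
  {α, γ, δ}  = {γ} ∪ {α, δ}
  {β, γ, δ}  = {δ} ∪ {β, γ}
Pass 3: +3 →
  {α}  = Ω∖{β, γ, δ}
  {β}  = Ω∖{α, γ, δ}
  {α, β}  = Ω∖{γ, δ}
Pass 4 (2 new):
  {α, γ}  = {γ} ∪ {α}
  {β, δ}  = {δ} ∪ {β}
Pass 5: closed — nothing new.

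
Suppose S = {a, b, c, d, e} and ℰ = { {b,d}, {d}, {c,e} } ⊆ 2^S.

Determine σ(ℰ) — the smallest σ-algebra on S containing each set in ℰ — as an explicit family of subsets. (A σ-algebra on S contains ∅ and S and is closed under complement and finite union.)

σ(ℰ) (16 sets): { ∅, {a}, {b}, {d}, {a,b}, {a,d}, {b,d}, {c,e}, {a,b,d}, {a,c,e}, {b,c,e}, {c,d,e}, {a,b,c,e}, {a,c,d,e}, {b,c,d,e}, S }

Working:
Take S₀ = ℰ ∪ {∅, S} = { ∅, {d}, {b,d}, {c,e}, S }.
Round 1 adds 5:
  {a,b,d}  = complement {c,e}
  {a,c,e}  = complement {b,d}
  {c,d,e}  = {d} ∪ {c,e}
  {a,b,c,e}  = complement {d}
  {b,c,d,e}  = {c,e} ∪ {b,d}
  (now 10)
Round 2. New:
  {a}  = complement {b,c,d,e}
  {a,b}  = complement {c,d,e}
  {a,c,d,e}  = {c,d,e} ∪ {a,c,e}
  (now 13)
Round 3: 2 new —
  {b}  = complement {a,c,d,e}
  {a,d}  = {d} ∪ {a}
  (now 15)
Round 4 (1 new):
  {b,c,e}  = complement {a,d}
  (now 16)
After Round 5 the family is unchanged; done.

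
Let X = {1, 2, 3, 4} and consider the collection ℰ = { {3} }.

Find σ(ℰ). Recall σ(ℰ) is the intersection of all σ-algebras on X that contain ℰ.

Initial family (3 sets): { {}, {3}, X }.
Step 1. New:
  {1, 2, 4}  = {3}ᶜ
  — 4 sets.
Step 2: already closed under ᶜ and ∪.

Therefore σ(ℰ) = { {}, {3}, {1, 2, 4}, X } (|σ(ℰ)| = 4).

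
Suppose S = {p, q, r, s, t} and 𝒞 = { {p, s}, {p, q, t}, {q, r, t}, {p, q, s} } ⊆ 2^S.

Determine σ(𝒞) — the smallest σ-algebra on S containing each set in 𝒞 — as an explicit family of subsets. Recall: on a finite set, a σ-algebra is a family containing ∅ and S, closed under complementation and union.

Begin from { {}, {p, s}, {p, q, s}, {p, q, t}, {q, r, t}, S } (that is, 𝒞 plus ∅ and S).
Step 1: +4 →
  {r, s}  = ᶜ of {p, q, t}
  {r, t}  = ᶜ of {p, q, s}
  {p, q, r, t}  = {p, q, t} ∪ {q, r, t}
  {p, q, s, t}  = {p, q, t} ∪ {p, s}
  — 10 sets.
Step 2 adds 7:
  {r}  = ᶜ of {p, q, s, t}
  {s}  = ᶜ of {p, q, r, t}
  {p, r, s}  = {r, s} ∪ {p, s}
  {r, s, t}  = {r, s} ∪ {r, t}
  {p, q, r, s}  = {r, s} ∪ {p, q, s}
  {p, r, s, t}  = {p, s} ∪ {r, t}
  {q, r, s, t}  = {r, s} ∪ {q, r, t}
  — 17 sets.
Step 3: 5 new —
  {p}  = ᶜ of {q, r, s, t}
  {q}  = ᶜ of {p, r, s, t}
  {t}  = ᶜ of {p, q, r, s}
  {p, q}  = ᶜ of {r, s, t}
  {q, t}  = ᶜ of {p, r, s}
  — 22 sets.
Step 4: +10 →
  {p, r}  = {r} ∪ {p}
  {p, t}  = {t} ∪ {p}
  {q, r}  = {q} ∪ {r}
  {q, s}  = {q} ∪ {s}
  {s, t}  = {t} ∪ {s}
  {p, q, r}  = {p, q} ∪ {r}
  {p, r, t}  = {r, t} ∪ {p}
  {p, s, t}  = {t} ∪ {p, s}
  {q, r, s}  = {r, s} ∪ {q}
  {q, s, t}  = {q, t} ∪ {s}
  — 32 sets.
Step 5: already closed under ᶜ and ∪.

Hence σ(𝒞) has 32 members: { {}, {p}, {q}, {r}, {s}, {t}, {p, q}, {p, r}, {p, s}, {p, t}, {q, r}, {q, s}, {q, t}, {r, s}, {r, t}, {s, t}, {p, q, r}, {p, q, s}, {p, q, t}, {p, r, s}, {p, r, t}, {p, s, t}, {q, r, s}, {q, r, t}, {q, s, t}, {r, s, t}, {p, q, r, s}, {p, q, r, t}, {p, q, s, t}, {p, r, s, t}, {q, r, s, t}, S }.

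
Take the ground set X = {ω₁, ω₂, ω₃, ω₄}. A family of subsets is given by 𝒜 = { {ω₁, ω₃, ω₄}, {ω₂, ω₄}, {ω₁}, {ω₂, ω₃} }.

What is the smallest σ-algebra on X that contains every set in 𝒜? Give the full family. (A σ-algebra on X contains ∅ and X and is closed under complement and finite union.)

Seed the family with 𝒜 together with ∅ and X: { {}, {ω₁}, {ω₂, ω₃}, {ω₂, ω₄}, {ω₁, ω₃, ω₄}, X }.
Step 1. New:
  {ω₂}  = ᶜ of {ω₁, ω₃, ω₄}
  {ω₁, ω₃}  = ᶜ of {ω₂, ω₄}
  {ω₁, ω₄}  = ᶜ of {ω₂, ω₃}
  {ω₁, ω₂, ω₃}  = {ω₂, ω₃} ∪ {ω₁}
  {ω₁, ω₂, ω₄}  = {ω₂, ω₄} ∪ {ω₁}
  {ω₂, ω₃, ω₄}  = ᶜ of {ω₁}
  — 12 sets.
Step 2 adds 3:
  {ω₃}  = ᶜ of {ω₁, ω₂, ω₄}
  {ω₄}  = ᶜ of {ω₁, ω₂, ω₃}
  {ω₁, ω₂}  = {ω₂} ∪ {ω₁}
  — 15 sets.
Step 3 adds 1:
  {ω₃, ω₄}  = ᶜ of {ω₁, ω₂}
  — 16 sets.
Step 4: stable.

σ(𝒜) = { {}, {ω₁}, {ω₂}, {ω₃}, {ω₄}, {ω₁, ω₂}, {ω₁, ω₃}, {ω₁, ω₄}, {ω₂, ω₃}, {ω₂, ω₄}, {ω₃, ω₄}, {ω₁, ω₂, ω₃}, {ω₁, ω₂, ω₄}, {ω₁, ω₃, ω₄}, {ω₂, ω₃, ω₄}, X }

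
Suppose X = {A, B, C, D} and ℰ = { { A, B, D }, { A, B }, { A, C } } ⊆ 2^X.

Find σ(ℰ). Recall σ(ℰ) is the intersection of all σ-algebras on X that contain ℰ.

Answer: σ(ℰ) = { {}, { A }, { B }, { C }, { D }, { A, B }, { A, C }, { A, D }, { B, C }, { B, D }, { C, D }, { A, B, C }, { A, B, D }, { A, C, D }, { B, C, D }, X }

Trace:
Seed the family with ℰ together with ∅ and X: { {}, { A, B }, { A, C }, { A, B, D }, X }.
Round 1 adds 4:
  { C }  = X∖{ A, B, D }
  { B, D }  = X∖{ A, C }
  { C, D }  = X∖{ A, B }
  { A, B, C }  = { A, B } ∪ { A, C }
  [9 total]
Round 2 adds 3:
  { D }  = X∖{ A, B, C }
  { A, C, D }  = { C, D } ∪ { A, C }
  { B, C, D }  = { C, D } ∪ { B, D }
  [12 total]
Round 3 (2 new):
  { A }  = X∖{ B, C, D }
  { B }  = X∖{ A, C, D }
  [14 total]
Round 4: 2 new —
  { A, D }  = { D } ∪ { A }
  { B, C }  = { C } ∪ { B }
  [16 total]
Round 5: stable.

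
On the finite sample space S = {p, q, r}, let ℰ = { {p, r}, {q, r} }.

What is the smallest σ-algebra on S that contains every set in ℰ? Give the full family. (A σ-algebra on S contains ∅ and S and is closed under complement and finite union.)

Answer: σ(ℰ) = { ∅, {p}, {q}, {r}, {p, q}, {p, r}, {q, r}, S }

Working:
Initial family (4 sets): { ∅, {p, r}, {q, r}, S }.
Step 1 (2 new):
  {p}  = {q, r}ᶜ
  {q}  = {p, r}ᶜ
Step 2: +1 →
  {p, q}  = {q} ∪ {p}
Step 3: +1 →
  {r}  = {p, q}ᶜ
Step 4: closed — nothing new.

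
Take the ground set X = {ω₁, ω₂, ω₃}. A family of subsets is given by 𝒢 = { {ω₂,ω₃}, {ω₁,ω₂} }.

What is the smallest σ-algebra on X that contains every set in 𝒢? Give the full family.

σ(𝒢) (8 sets): { {}, {ω₁}, {ω₂}, {ω₃}, {ω₁,ω₂}, {ω₁,ω₃}, {ω₂,ω₃}, X }

Trace:
Seed the family with 𝒢 together with ∅ and X: { {}, {ω₁,ω₂}, {ω₂,ω₃}, X }.
Round 1 (2 new):
  {ω₁}  = complement {ω₂,ω₃}
  {ω₃}  = complement {ω₁,ω₂}
  [6 total]
Round 2 (1 new):
  {ω₁,ω₃}  = {ω₃} ∪ {ω₁}
  [7 total]
Round 3 adds 1:
  {ω₂}  = complement {ω₁,ω₃}
  [8 total]
Round 4 adds nothing — fixpoint reached.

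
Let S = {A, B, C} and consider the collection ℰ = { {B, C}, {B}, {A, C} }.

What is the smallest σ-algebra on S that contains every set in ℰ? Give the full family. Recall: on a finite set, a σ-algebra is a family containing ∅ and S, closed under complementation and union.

Begin from { {}, {B}, {A, C}, {B, C}, S } (that is, ℰ plus ∅ and S).
Step 1: 1 new —
  {A}  = {B, C}ᶜ
  |family| = 6
Step 2: +1 →
  {A, B}  = {B} ∪ {A}
  |family| = 7
Step 3: 1 new —
  {C}  = {A, B}ᶜ
  |family| = 8
Step 4 adds nothing — fixpoint reached.

σ(ℰ) = { {}, {A}, {B}, {C}, {A, B}, {A, C}, {B, C}, S }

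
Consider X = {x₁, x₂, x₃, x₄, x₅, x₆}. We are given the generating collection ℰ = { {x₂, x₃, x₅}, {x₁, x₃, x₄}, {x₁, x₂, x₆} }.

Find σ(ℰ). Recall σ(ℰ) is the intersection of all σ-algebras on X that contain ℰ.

Answer: σ(ℰ) = { {}, {x₁}, {x₂}, {x₃}, {x₄}, {x₅}, {x₆}, {x₁, x₂}, {x₁, x₃}, {x₁, x₄}, {x₁, x₅}, {x₁, x₆}, {x₂, x₃}, {x₂, x₄}, {x₂, x₅}, {x₂, x₆}, {x₃, x₄}, {x₃, x₅}, {x₃, x₆}, {x₄, x₅}, {x₄, x₆}, {x₅, x₆}, {x₁, x₂, x₃}, {x₁, x₂, x₄}, {x₁, x₂, x₅}, {x₁, x₂, x₆}, {x₁, x₃, x₄}, {x₁, x₃, x₅}, {x₁, x₃, x₆}, {x₁, x₄, x₅}, {x₁, x₄, x₆}, {x₁, x₅, x₆}, {x₂, x₃, x₄}, {x₂, x₃, x₅}, {x₂, x₃, x₆}, {x₂, x₄, x₅}, {x₂, x₄, x₆}, {x₂, x₅, x₆}, {x₃, x₄, x₅}, {x₃, x₄, x₆}, {x₃, x₅, x₆}, {x₄, x₅, x₆}, {x₁, x₂, x₃, x₄}, {x₁, x₂, x₃, x₅}, {x₁, x₂, x₃, x₆}, {x₁, x₂, x₄, x₅}, {x₁, x₂, x₄, x₆}, {x₁, x₂, x₅, x₆}, {x₁, x₃, x₄, x₅}, {x₁, x₃, x₄, x₆}, {x₁, x₃, x₅, x₆}, {x₁, x₄, x₅, x₆}, {x₂, x₃, x₄, x₅}, {x₂, x₃, x₄, x₆}, {x₂, x₃, x₅, x₆}, {x₂, x₄, x₅, x₆}, {x₃, x₄, x₅, x₆}, {x₁, x₂, x₃, x₄, x₅}, {x₁, x₂, x₃, x₄, x₆}, {x₁, x₂, x₃, x₅, x₆}, {x₁, x₂, x₄, x₅, x₆}, {x₁, x₃, x₄, x₅, x₆}, {x₂, x₃, x₄, x₅, x₆}, X }

Derivation:
Begin from { {}, {x₁, x₂, x₆}, {x₁, x₃, x₄}, {x₂, x₃, x₅}, X } (that is, ℰ plus ∅ and X).
Pass 1: +6 →
  {x₁, x₄, x₆}  = {x₂, x₃, x₅}ᶜ
  {x₂, x₅, x₆}  = {x₁, x₃, x₄}ᶜ
  {x₃, x₄, x₅}  = {x₁, x₂, x₆}ᶜ
  {x₁, x₂, x₃, x₄, x₅}  = {x₁, x₃, x₄} ∪ {x₂, x₃, x₅}
  {x₁, x₂, x₃, x₄, x₆}  = {x₁, x₃, x₄} ∪ {x₁, x₂, x₆}
  {x₁, x₂, x₃, x₅, x₆}  = {x₂, x₃, x₅} ∪ {x₁, x₂, x₆}
  (now 11)
Pass 2 (12 new):
  {x₄}  = {x₁, x₂, x₃, x₅, x₆}ᶜ
  {x₅}  = {x₁, x₂, x₃, x₄, x₆}ᶜ
  {x₆}  = {x₁, x₂, x₃, x₄, x₅}ᶜ
  {x₁, x₂, x₄, x₆}  = {x₁, x₄, x₆} ∪ {x₁, x₂, x₆}
  {x₁, x₂, x₅, x₆}  = {x₂, x₅, x₆} ∪ {x₁, x₂, x₆}
  {x₁, x₃, x₄, x₅}  = {x₃, x₄, x₅} ∪ {x₁, x₃, x₄}
  {x₁, x₃, x₄, x₆}  = {x₁, x₄, x₆} ∪ {x₁, x₃, x₄}
  {x₂, x₃, x₄, x₅}  = {x₃, x₄, x₅} ∪ {x₂, x₃, x₅}
  {x₂, x₃, x₅, x₆}  = {x₂, x₅, x₆} ∪ {x₂, x₃, x₅}
  {x₁, x₂, x₄, x₅, x₆}  = {x₂, x₅, x₆} ∪ {x₁, x₄, x₆}
  {x₁, x₃, x₄, x₅, x₆}  = {x₃, x₄, x₅} ∪ {x₁, x₄, x₆}
  {x₂, x₃, x₄, x₅, x₆}  = {x₃, x₄, x₅} ∪ {x₂, x₅, x₆}
  (now 23)
Pass 3: +15 →
  {x₁}  = {x₂, x₃, x₄, x₅, x₆}ᶜ
  {x₂}  = {x₁, x₃, x₄, x₅, x₆}ᶜ
  {x₃}  = {x₁, x₂, x₄, x₅, x₆}ᶜ
  {x₁, x₄}  = {x₂, x₃, x₅, x₆}ᶜ
  {x₁, x₆}  = {x₂, x₃, x₄, x₅}ᶜ
  {x₂, x₅}  = {x₁, x₃, x₄, x₆}ᶜ
  {x₂, x₆}  = {x₁, x₃, x₄, x₅}ᶜ
  {x₃, x₄}  = {x₁, x₂, x₅, x₆}ᶜ
  {x₃, x₅}  = {x₁, x₂, x₄, x₆}ᶜ
  {x₄, x₅}  = {x₅} ∪ {x₄}
  {x₄, x₆}  = {x₆} ∪ {x₄}
  {x₅, x₆}  = {x₆} ∪ {x₅}
  {x₁, x₄, x₅, x₆}  = {x₁, x₄, x₆} ∪ {x₅}
  {x₂, x₄, x₅, x₆}  = {x₂, x₅, x₆} ∪ {x₄}
  {x₃, x₄, x₅, x₆}  = {x₃, x₄, x₅} ∪ {x₆}
  (now 38)
Pass 4. New:
  {x₁, x₂}  = {x₃, x₄, x₅, x₆}ᶜ
  {x₁, x₃}  = {x₂, x₄, x₅, x₆}ᶜ
  {x₁, x₅}  = {x₁} ∪ {x₅}
  {x₂, x₃}  = {x₁, x₄, x₅, x₆}ᶜ
  {x₂, x₄}  = {x₂} ∪ {x₄}
  {x₃, x₆}  = {x₃} ∪ {x₆}
  {x₁, x₂, x₄}  = {x₂} ∪ {x₁, x₄}
  {x₁, x₂, x₅}  = {x₁} ∪ {x₂, x₅}
  {x₁, x₃, x₅}  = {x₃, x₅} ∪ {x₁}
  {x₁, x₃, x₆}  = {x₁, x₆} ∪ {x₃}
  {x₁, x₄, x₅}  = {x₄, x₅} ∪ {x₁}
  {x₁, x₅, x₆}  = {x₁, x₆} ∪ {x₅, x₆}
  {x₂, x₃, x₄}  = {x₃, x₄} ∪ {x₂}
  {x₂, x₃, x₆}  = {x₂, x₆} ∪ {x₃}
  {x₂, x₄, x₅}  = {x₂} ∪ {x₄, x₅}
  {x₂, x₄, x₆}  = {x₂} ∪ {x₄, x₆}
  {x₃, x₄, x₆}  = {x₃, x₄} ∪ {x₄, x₆}
  {x₃, x₅, x₆}  = {x₃, x₅} ∪ {x₅, x₆}
  {x₄, x₅, x₆}  = {x₄, x₅} ∪ {x₅, x₆}
  {x₁, x₂, x₃, x₄}  = {x₅, x₆}ᶜ
  {x₁, x₂, x₃, x₅}  = {x₄, x₆}ᶜ
  {x₁, x₂, x₃, x₆}  = {x₄, x₅}ᶜ
  {x₁, x₂, x₄, x₅}  = {x₂, x₅} ∪ {x₁, x₄}
  {x₁, x₃, x₅, x₆}  = {x₁, x₆} ∪ {x₃, x₅}
  {x₂, x₃, x₄, x₆}  = {x₃, x₄} ∪ {x₂, x₆}
  (now 63)
Pass 5. New:
  {x₁, x₂, x₃}  = {x₄, x₅, x₆}ᶜ
  (now 64)
Pass 6: stable.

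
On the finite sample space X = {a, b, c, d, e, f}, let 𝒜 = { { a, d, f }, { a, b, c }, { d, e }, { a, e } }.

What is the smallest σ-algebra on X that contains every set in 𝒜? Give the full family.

Answer: σ(𝒜) = { ∅, { a }, { d }, { e }, { f }, { a, d }, { a, e }, { a, f }, { b, c }, { d, e }, { d, f }, { e, f }, { a, b, c }, { a, d, e }, { a, d, f }, { a, e, f }, { b, c, d }, { b, c, e }, { b, c, f }, { d, e, f }, { a, b, c, d }, { a, b, c, e }, { a, b, c, f }, { a, d, e, f }, { b, c, d, e }, { b, c, d, f }, { b, c, e, f }, { a, b, c, d, e }, { a, b, c, d, f }, { a, b, c, e, f }, { b, c, d, e, f }, X }

Working:
Initial family (6 sets): { ∅, { a, e }, { d, e }, { a, b, c }, { a, d, f }, X }.
Round 1 adds 9:
  { a, d, e }  = { d, e } ∪ { a, e }
  { b, c, e }  = complement { a, d, f }
  { d, e, f }  = complement { a, b, c }
  { a, b, c, e }  = { a, b, c } ∪ { a, e }
  { a, b, c, f }  = complement { d, e }
  { a, d, e, f }  = { d, e } ∪ { a, d, f }
  { b, c, d, f }  = complement { a, e }
  { a, b, c, d, e }  = { d, e } ∪ { a, b, c }
  { a, b, c, d, f }  = { a, b, c } ∪ { a, d, f }
  |family| = 15
Round 2 adds 8:
  { e }  = complement { a, b, c, d, f }
  { f }  = complement { a, b, c, d, e }
  { b, c }  = complement { a, d, e, f }
  { d, f }  = complement { a, b, c, e }
  { b, c, f }  = complement { a, d, e }
  { b, c, d, e }  = { d, e } ∪ { b, c, e }
  { a, b, c, e, f }  = { a, b, c, f } ∪ { b, c, e }
  { b, c, d, e, f }  = { d, e } ∪ { b, c, d, f }
  |family| = 23
Round 3: 6 new —
  { a }  = complement { b, c, d, e, f }
  { d }  = complement { a, b, c, e, f }
  { a, f }  = complement { b, c, d, e }
  { e, f }  = { f } ∪ { e }
  { a, e, f }  = { a, e } ∪ { f }
  { b, c, e, f }  = { b, c, f } ∪ { e }
  |family| = 29
Round 4 (3 new):
  { a, d }  = complement { b, c, e, f }
  { b, c, d }  = complement { a, e, f }
  { a, b, c, d }  = complement { e, f }
  |family| = 32
Round 5: closed — nothing new.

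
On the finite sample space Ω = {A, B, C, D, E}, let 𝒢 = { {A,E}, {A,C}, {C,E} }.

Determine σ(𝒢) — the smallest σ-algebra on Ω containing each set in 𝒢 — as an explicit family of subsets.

Begin from { {}, {A,C}, {A,E}, {C,E}, Ω } (that is, 𝒢 plus ∅ and Ω).
Pass 1: 4 new —
  {A,B,D}  = complement {C,E}
  {A,C,E}  = {A,C} ∪ {A,E}
  {B,C,D}  = complement {A,E}
  {B,D,E}  = complement {A,C}
  [9 total]
Pass 2: +4 →
  {B,D}  = complement {A,C,E}
  {A,B,C,D}  = {A,B,D} ∪ {A,C}
  {A,B,D,E}  = {A,B,D} ∪ {A,E}
  {B,C,D,E}  = {C,E} ∪ {B,C,D}
  [13 total]
Pass 3 adds 3:
  {A}  = complement {B,C,D,E}
  {C}  = complement {A,B,D,E}
  {E}  = complement {A,B,C,D}
  [16 total]
Pass 4: no new sets; the family is a σ-algebra.

σ(𝒢) = { {}, {A}, {C}, {E}, {A,C}, {A,E}, {B,D}, {C,E}, {A,B,D}, {A,C,E}, {B,C,D}, {B,D,E}, {A,B,C,D}, {A,B,D,E}, {B,C,D,E}, Ω }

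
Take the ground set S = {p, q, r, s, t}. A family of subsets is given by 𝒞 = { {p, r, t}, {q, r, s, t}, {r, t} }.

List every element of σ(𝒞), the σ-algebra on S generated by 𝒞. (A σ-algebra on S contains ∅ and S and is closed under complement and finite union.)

Initial family (5 sets): { {}, {r, t}, {p, r, t}, {q, r, s, t}, S }.
Step 1 adds 3:
  {p}  = {q, r, s, t}ᶜ
  {q, s}  = {p, r, t}ᶜ
  {p, q, s}  = {r, t}ᶜ
  — 8 sets.
Step 2: already closed under ᶜ and ∪.

|σ(𝒞)| = 8.  σ(𝒞) = { {}, {p}, {q, s}, {r, t}, {p, q, s}, {p, r, t}, {q, r, s, t}, S }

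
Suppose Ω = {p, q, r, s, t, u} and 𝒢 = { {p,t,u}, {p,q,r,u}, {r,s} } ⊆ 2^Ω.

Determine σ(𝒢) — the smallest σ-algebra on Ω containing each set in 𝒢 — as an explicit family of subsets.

Seed the family with 𝒢 together with ∅ and Ω: { {}, {r,s}, {p,t,u}, {p,q,r,u}, Ω }.
Round 1. New:
  {s,t}  = ᶜ of {p,q,r,u}
  {q,r,s}  = ᶜ of {p,t,u}
  {p,q,t,u}  = ᶜ of {r,s}
  {p,q,r,s,u}  = {r,s} ∪ {p,q,r,u}
  {p,q,r,t,u}  = {p,t,u} ∪ {p,q,r,u}
  {p,r,s,t,u}  = {r,s} ∪ {p,t,u}
  [11 total]
Round 2: 7 new —
  {q}  = ᶜ of {p,r,s,t,u}
  {s}  = ᶜ of {p,q,r,t,u}
  {t}  = ᶜ of {p,q,r,s,u}
  {r,s,t}  = {r,s} ∪ {s,t}
  {p,s,t,u}  = {s,t} ∪ {p,t,u}
  {q,r,s,t}  = {q,r,s} ∪ {s,t}
  {p,q,s,t,u}  = {s,t} ∪ {p,q,t,u}
  [18 total]
Round 3 (7 new):
  {r}  = ᶜ of {p,q,s,t,u}
  {p,u}  = ᶜ of {q,r,s,t}
  {q,r}  = ᶜ of {p,s,t,u}
  {q,s}  = {s} ∪ {q}
  {q,t}  = {q} ∪ {t}
  {p,q,u}  = ᶜ of {r,s,t}
  {q,s,t}  = {s,t} ∪ {q}
  [25 total]
Round 4 adds 7:
  {r,t}  = {t} ∪ {r}
  {p,r,u}  = ᶜ of {q,s,t}
  {p,s,u}  = {p,u} ∪ {s}
  {q,r,t}  = {q,t} ∪ {r}
  {p,q,s,u}  = {p,u} ∪ {q,s}
  {p,r,s,u}  = ᶜ of {q,t}
  {p,r,t,u}  = ᶜ of {q,s}
  [32 total]
Round 5: closed — nothing new.

Therefore σ(𝒢) = { {}, {q}, {r}, {s}, {t}, {p,u}, {q,r}, {q,s}, {q,t}, {r,s}, {r,t}, {s,t}, {p,q,u}, {p,r,u}, {p,s,u}, {p,t,u}, {q,r,s}, {q,r,t}, {q,s,t}, {r,s,t}, {p,q,r,u}, {p,q,s,u}, {p,q,t,u}, {p,r,s,u}, {p,r,t,u}, {p,s,t,u}, {q,r,s,t}, {p,q,r,s,u}, {p,q,r,t,u}, {p,q,s,t,u}, {p,r,s,t,u}, Ω } (|σ(𝒢)| = 32).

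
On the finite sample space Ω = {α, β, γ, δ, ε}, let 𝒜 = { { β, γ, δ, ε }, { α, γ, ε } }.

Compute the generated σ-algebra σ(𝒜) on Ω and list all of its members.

Begin from { ∅, { α, γ, ε }, { β, γ, δ, ε }, Ω } (that is, 𝒜 plus ∅ and Ω).
Iteration 1: +2 →
  { α }  = ᶜ of { β, γ, δ, ε }
  { β, δ }  = ᶜ of { α, γ, ε }
Iteration 2 (1 new):
  { α, β, δ }  = { β, δ } ∪ { α }
Iteration 3: +1 →
  { γ, ε }  = ᶜ of { α, β, δ }
Iteration 4: already closed under ᶜ and ∪.

σ(𝒜) = { ∅, { α }, { β, δ }, { γ, ε }, { α, β, δ }, { α, γ, ε }, { β, γ, δ, ε }, Ω }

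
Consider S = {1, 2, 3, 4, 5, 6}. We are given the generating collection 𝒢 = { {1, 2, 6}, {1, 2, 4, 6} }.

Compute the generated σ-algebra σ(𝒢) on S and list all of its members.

σ(𝒢) (8 sets): { {}, {4}, {3, 5}, {1, 2, 6}, {3, 4, 5}, {1, 2, 4, 6}, {1, 2, 3, 5, 6}, S }

Working:
Seed the family with 𝒢 together with ∅ and S: { {}, {1, 2, 6}, {1, 2, 4, 6}, S }.
Pass 1. New:
  {3, 5}  = complement {1, 2, 4, 6}
  {3, 4, 5}  = complement {1, 2, 6}
  |family| = 6
Pass 2 (1 new):
  {1, 2, 3, 5, 6}  = {3, 5} ∪ {1, 2, 6}
  |family| = 7
Pass 3. New:
  {4}  = complement {1, 2, 3, 5, 6}
  |family| = 8
Pass 4: no new sets; the family is a σ-algebra.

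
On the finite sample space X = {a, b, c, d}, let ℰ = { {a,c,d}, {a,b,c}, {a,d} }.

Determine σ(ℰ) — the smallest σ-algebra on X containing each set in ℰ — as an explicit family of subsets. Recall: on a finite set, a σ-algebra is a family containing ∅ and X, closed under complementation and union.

Seed the family with ℰ together with ∅ and X: { ∅, {a,d}, {a,b,c}, {a,c,d}, X }.
Iteration 1: +3 →
  {b}  = complement {a,c,d}
  {d}  = complement {a,b,c}
  {b,c}  = complement {a,d}
  (now 8)
Iteration 2 (3 new):
  {b,d}  = {d} ∪ {b}
  {a,b,d}  = {b} ∪ {a,d}
  {b,c,d}  = {d} ∪ {b,c}
  (now 11)
Iteration 3: 3 new —
  {a}  = complement {b,c,d}
  {c}  = complement {a,b,d}
  {a,c}  = complement {b,d}
  (now 14)
Iteration 4 (2 new):
  {a,b}  = {b} ∪ {a}
  {c,d}  = {c} ∪ {d}
  (now 16)
Iteration 5: closed — nothing new.

|σ(ℰ)| = 16.  σ(ℰ) = { ∅, {a}, {b}, {c}, {d}, {a,b}, {a,c}, {a,d}, {b,c}, {b,d}, {c,d}, {a,b,c}, {a,b,d}, {a,c,d}, {b,c,d}, X }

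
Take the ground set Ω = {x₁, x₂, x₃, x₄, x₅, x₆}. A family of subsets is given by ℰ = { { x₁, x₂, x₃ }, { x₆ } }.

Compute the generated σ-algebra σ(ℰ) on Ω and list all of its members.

Seed the family with ℰ together with ∅ and Ω: { {  }, { x₆ }, { x₁, x₂, x₃ }, Ω }.
Round 1. New:
  { x₄, x₅, x₆ }  = { x₁, x₂, x₃ }ᶜ
  { x₁, x₂, x₃, x₆ }  = { x₁, x₂, x₃ } ∪ { x₆ }
  { x₁, x₂, x₃, x₄, x₅ }  = { x₆ }ᶜ
  [7 total]
Round 2 (1 new):
  { x₄, x₅ }  = { x₁, x₂, x₃, x₆ }ᶜ
  [8 total]
Round 3: closed — nothing new.

Hence σ(ℰ) has 8 members: { {  }, { x₆ }, { x₄, x₅ }, { x₁, x₂, x₃ }, { x₄, x₅, x₆ }, { x₁, x₂, x₃, x₆ }, { x₁, x₂, x₃, x₄, x₅ }, Ω }.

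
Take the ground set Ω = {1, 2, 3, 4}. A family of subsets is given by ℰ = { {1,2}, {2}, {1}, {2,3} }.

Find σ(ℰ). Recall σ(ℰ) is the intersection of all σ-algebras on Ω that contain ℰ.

Initial family (6 sets): { ∅, {1}, {2}, {1,2}, {2,3}, Ω }.
Step 1: 5 new —
  {1,4}  = ᶜ of {2,3}
  {3,4}  = ᶜ of {1,2}
  {1,2,3}  = {2,3} ∪ {1,2}
  {1,3,4}  = ᶜ of {2}
  {2,3,4}  = ᶜ of {1}
  (now 11)
Step 2: +2 →
  {4}  = ᶜ of {1,2,3}
  {1,2,4}  = {1,2} ∪ {1,4}
  (now 13)
Step 3 adds 2:
  {3}  = ᶜ of {1,2,4}
  {2,4}  = {4} ∪ {2}
  (now 15)
Step 4 adds 1:
  {1,3}  = ᶜ of {2,4}
  (now 16)
Step 5: already closed under ᶜ and ∪.

|σ(ℰ)| = 16.  σ(ℰ) = { ∅, {1}, {2}, {3}, {4}, {1,2}, {1,3}, {1,4}, {2,3}, {2,4}, {3,4}, {1,2,3}, {1,2,4}, {1,3,4}, {2,3,4}, Ω }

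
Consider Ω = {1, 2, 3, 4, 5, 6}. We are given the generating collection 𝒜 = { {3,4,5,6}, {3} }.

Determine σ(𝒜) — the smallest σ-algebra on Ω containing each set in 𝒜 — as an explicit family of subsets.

|σ(𝒜)| = 8.  σ(𝒜) = { {}, {3}, {1,2}, {1,2,3}, {4,5,6}, {3,4,5,6}, {1,2,4,5,6}, Ω }

Check:
Seed the family with 𝒜 together with ∅ and Ω: { {}, {3}, {3,4,5,6}, Ω }.
Round 1: 2 new —
  {1,2}  = Ω∖{3,4,5,6}
  {1,2,4,5,6}  = Ω∖{3}
  — 6 sets.
Round 2 adds 1:
  {1,2,3}  = {3} ∪ {1,2}
  — 7 sets.
Round 3. New:
  {4,5,6}  = Ω∖{1,2,3}
  — 8 sets.
After Round 4 the family is unchanged; done.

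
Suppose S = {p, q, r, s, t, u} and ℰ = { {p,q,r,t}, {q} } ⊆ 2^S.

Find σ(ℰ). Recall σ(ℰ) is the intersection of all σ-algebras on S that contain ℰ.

Initial family (4 sets): { ∅, {q}, {p,q,r,t}, S }.
Round 1: +2 →
  {s,u}  = {p,q,r,t}ᶜ
  {p,r,s,t,u}  = {q}ᶜ
  |family| = 6
Round 2: 1 new —
  {q,s,u}  = {q} ∪ {s,u}
  |family| = 7
Round 3 adds 1:
  {p,r,t}  = {q,s,u}ᶜ
  |family| = 8
Round 4: stable.

Hence σ(ℰ) has 8 members: { ∅, {q}, {s,u}, {p,r,t}, {q,s,u}, {p,q,r,t}, {p,r,s,t,u}, S }.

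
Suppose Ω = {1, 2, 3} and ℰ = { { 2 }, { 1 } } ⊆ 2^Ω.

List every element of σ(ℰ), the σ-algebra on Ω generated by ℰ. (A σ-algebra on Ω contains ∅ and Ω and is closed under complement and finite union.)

Seed the family with ℰ together with ∅ and Ω: { {  }, { 1 }, { 2 }, Ω }.
Pass 1 (3 new):
  { 1, 2 }  = { 2 } ∪ { 1 }
  { 1, 3 }  = { 2 }ᶜ
  { 2, 3 }  = { 1 }ᶜ
  — 7 sets.
Pass 2: +1 →
  { 3 }  = { 1, 2 }ᶜ
  — 8 sets.
Pass 3: no new sets; the family is a σ-algebra.

Therefore σ(ℰ) = { {  }, { 1 }, { 2 }, { 3 }, { 1, 2 }, { 1, 3 }, { 2, 3 }, Ω } (|σ(ℰ)| = 8).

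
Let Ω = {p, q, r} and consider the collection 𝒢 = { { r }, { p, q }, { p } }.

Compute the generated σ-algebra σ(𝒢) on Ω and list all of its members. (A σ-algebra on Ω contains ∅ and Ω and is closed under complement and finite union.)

σ(𝒢) (8 sets): { {  }, { p }, { q }, { r }, { p, q }, { p, r }, { q, r }, Ω }

Check:
Take S₀ = 𝒢 ∪ {∅, Ω} = { {  }, { p }, { r }, { p, q }, Ω }.
Step 1 (2 new):
  { p, r }  = { r } ∪ { p }
  { q, r }  = ᶜ of { p }
  |family| = 7
Step 2: 1 new —
  { q }  = ᶜ of { p, r }
  |family| = 8
Step 3: stable.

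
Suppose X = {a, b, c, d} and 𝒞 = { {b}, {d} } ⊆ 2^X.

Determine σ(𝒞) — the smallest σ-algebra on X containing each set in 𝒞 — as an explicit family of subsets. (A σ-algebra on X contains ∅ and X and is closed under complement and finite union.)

Answer: σ(𝒞) = { ∅, {b}, {d}, {a,c}, {b,d}, {a,b,c}, {a,c,d}, X }

Trace:
Seed the family with 𝒞 together with ∅ and X: { ∅, {b}, {d}, X }.
Round 1 adds 3:
  {b,d}  = {b} ∪ {d}
  {a,b,c}  = complement {d}
  {a,c,d}  = complement {b}
  — 7 sets.
Round 2 (1 new):
  {a,c}  = complement {b,d}
  — 8 sets.
After Round 3 the family is unchanged; done.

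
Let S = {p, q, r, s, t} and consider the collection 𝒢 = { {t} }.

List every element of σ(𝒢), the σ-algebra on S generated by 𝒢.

Initial family (3 sets): { {}, {t}, S }.
Pass 1. New:
  {p, q, r, s}  = ᶜ of {t}
  |family| = 4
Pass 2: already closed under ᶜ and ∪.

Therefore σ(𝒢) = { {}, {t}, {p, q, r, s}, S } (|σ(𝒢)| = 4).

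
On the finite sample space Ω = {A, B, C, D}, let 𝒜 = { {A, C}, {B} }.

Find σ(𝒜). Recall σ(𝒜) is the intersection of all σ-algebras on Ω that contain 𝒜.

σ(𝒜) (8 sets): { ∅, {B}, {D}, {A, C}, {B, D}, {A, B, C}, {A, C, D}, Ω }

Derivation:
Begin from { ∅, {B}, {A, C}, Ω } (that is, 𝒜 plus ∅ and Ω).
Pass 1: +3 →
  {B, D}  = ᶜ of {A, C}
  {A, B, C}  = {A, C} ∪ {B}
  {A, C, D}  = ᶜ of {B}
  (now 7)
Pass 2 (1 new):
  {D}  = ᶜ of {A, B, C}
  (now 8)
Pass 3: stable.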